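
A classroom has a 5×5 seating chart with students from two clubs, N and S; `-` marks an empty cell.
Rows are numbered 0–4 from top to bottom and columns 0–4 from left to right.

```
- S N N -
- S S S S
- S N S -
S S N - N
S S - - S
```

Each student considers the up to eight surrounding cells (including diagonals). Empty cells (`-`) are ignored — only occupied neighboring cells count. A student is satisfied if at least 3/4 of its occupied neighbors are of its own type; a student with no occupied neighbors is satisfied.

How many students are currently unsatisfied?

14

Row 0: (0,1)S 2/3 unhappy · (0,2)N 1/5 unhappy · (0,3)N 1/4 unhappy
Row 1: (1,1)S 3/5 unhappy · (1,2)S 5/8 unhappy · (1,3)S 3/6 unhappy · (1,4)S 2/3 unhappy
Row 2: (2,1)S 4/6 unhappy · (2,2)N 1/7 unhappy · (2,3)S 3/6 unhappy
Row 3: (3,0)S 4/4 ok · (3,1)S 4/6 unhappy · (3,2)N 1/5 unhappy · (3,4)N 0/2 unhappy
Row 4: (4,0)S 3/3 ok · (4,1)S 3/4 ok · (4,4)S 0/1 unhappy
Unsatisfied: (0,1), (0,2), (0,3), (1,1), (1,2), (1,3), (1,4), (2,1), (2,2), (2,3), (3,1), (3,2), (3,4), (4,4) — 14 in total.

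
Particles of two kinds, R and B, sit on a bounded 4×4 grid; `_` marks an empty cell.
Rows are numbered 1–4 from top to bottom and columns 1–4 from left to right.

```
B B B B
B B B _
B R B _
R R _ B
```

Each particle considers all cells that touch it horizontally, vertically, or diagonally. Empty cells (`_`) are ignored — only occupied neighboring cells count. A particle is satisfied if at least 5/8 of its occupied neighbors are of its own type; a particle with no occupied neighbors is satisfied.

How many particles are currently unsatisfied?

4

(1,1)B 3/3 satisfied
(1,2)B 5/5 satisfied
(1,3)B 4/4 satisfied
(1,4)B 2/2 satisfied
(2,1)B 4/5 satisfied
(2,2)B 7/8 satisfied
(2,3)B 5/6 satisfied
(3,1)B 2/5 not
(3,2)R 2/7 not
(3,3)B 3/5 not
(4,1)R 2/3 satisfied
(4,2)R 2/4 not
(4,4)B 1/1 satisfied
Unsatisfied: (3,1), (3,2), (3,3), (4,2) — 4 in total.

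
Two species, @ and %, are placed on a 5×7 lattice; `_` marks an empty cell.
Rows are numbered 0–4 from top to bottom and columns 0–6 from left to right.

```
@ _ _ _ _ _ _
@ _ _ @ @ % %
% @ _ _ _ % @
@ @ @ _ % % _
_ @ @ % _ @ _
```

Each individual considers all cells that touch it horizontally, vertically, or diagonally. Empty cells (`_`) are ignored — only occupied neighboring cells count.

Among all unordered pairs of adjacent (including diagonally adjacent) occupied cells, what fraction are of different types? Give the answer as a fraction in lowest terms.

Scan each occupied cell's neighbors to the right and below (and the two forward diagonals) so each pair is counted once.
From row 0: 0 unlike of 1 pairs (running 0/1).
From row 1: 5 unlike of 10 pairs (running 5/11).
From row 2: 5 unlike of 10 pairs (running 10/21).
From row 3: 3 unlike of 12 pairs (running 13/33).
From row 4: 1 unlike of 2 pairs (running 14/35).
Total adjacent occupied pairs: 35; unlike-type pairs: 14.
14/35 reduces to 2/5.

2/5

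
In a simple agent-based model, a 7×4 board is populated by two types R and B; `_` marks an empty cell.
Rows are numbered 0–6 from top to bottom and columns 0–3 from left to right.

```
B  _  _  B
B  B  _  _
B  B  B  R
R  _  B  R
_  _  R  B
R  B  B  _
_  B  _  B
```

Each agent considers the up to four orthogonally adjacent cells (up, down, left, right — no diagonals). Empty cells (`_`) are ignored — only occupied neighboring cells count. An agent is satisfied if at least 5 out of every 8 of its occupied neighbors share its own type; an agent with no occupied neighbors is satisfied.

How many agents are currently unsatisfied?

(0,0)B 1/1 satisfied
(0,3)B 0/0 satisfied
(1,0)B 3/3 satisfied
(1,1)B 2/2 satisfied
(2,0)B 2/3 satisfied
(2,1)B 3/3 satisfied
(2,2)B 2/3 satisfied
(2,3)R 1/2 not
(3,0)R 0/1 not
(3,2)B 1/3 not
(3,3)R 1/3 not
(4,2)R 0/3 not
(4,3)B 0/2 not
(5,0)R 0/1 not
(5,1)B 2/3 satisfied
(5,2)B 1/2 not
(6,1)B 1/1 satisfied
(6,3)B 0/0 satisfied
Unsatisfied: (2,3), (3,0), (3,2), (3,3), (4,2), (4,3), (5,0), (5,2) — 8 in total.

8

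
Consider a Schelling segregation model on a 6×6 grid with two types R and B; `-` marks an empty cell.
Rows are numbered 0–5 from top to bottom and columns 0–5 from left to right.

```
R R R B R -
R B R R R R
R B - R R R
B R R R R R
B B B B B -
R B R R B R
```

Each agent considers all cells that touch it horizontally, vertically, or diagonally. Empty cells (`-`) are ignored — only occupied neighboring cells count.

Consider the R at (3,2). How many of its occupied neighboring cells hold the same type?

Occupied neighbors of (3,2): (2,1)=B, (2,3)=R, (3,1)=R, (3,3)=R, (4,1)=B, (4,2)=B, (4,3)=B.
Same type (R): 3 of 7.

3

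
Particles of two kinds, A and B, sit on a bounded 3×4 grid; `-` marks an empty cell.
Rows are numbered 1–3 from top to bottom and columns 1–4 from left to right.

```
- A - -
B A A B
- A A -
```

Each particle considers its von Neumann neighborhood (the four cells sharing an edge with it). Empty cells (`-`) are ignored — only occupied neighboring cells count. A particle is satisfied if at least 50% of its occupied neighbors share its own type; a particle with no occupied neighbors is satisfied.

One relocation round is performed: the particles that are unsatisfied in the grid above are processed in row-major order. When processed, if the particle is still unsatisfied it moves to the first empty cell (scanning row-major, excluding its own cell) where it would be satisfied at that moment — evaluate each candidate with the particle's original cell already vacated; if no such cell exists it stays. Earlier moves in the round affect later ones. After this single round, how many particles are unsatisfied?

Initially unsatisfied (in order): (2,1), (2,4).
  (2,1) → (1,4).
  (2,4): now satisfied by earlier moves; stays.
Resulting grid:
- A - B
- A A B
- A A -
All satisfied now.

0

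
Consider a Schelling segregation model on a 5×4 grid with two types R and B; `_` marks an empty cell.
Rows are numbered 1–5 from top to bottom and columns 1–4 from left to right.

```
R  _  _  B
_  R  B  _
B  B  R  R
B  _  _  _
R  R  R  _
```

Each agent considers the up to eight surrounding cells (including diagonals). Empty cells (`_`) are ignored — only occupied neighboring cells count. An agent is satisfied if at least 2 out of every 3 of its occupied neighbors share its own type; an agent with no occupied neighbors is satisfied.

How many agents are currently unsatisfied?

7

Row 1: (1,1)R 1/1 ok · (1,4)B 1/1 ok
Row 2: (2,2)R 2/5 unhappy · (2,3)B 2/5 unhappy
Row 3: (3,1)B 2/3 ok · (3,2)B 3/5 unhappy · (3,3)R 2/4 unhappy · (3,4)R 1/2 unhappy
Row 4: (4,1)B 2/4 unhappy
Row 5: (5,1)R 1/2 unhappy · (5,2)R 2/3 ok · (5,3)R 1/1 ok
Unsatisfied: (2,2), (2,3), (3,2), (3,3), (3,4), (4,1), (5,1) — 7 in total.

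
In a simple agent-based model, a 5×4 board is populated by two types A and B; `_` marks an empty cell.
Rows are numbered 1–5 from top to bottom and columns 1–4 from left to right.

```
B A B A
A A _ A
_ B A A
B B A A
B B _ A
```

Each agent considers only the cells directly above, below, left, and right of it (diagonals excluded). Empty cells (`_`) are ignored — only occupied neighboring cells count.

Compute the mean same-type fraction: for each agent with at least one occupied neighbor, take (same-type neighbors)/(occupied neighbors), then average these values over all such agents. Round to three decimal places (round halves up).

Row 1: (1,1)B 0/2 · (1,2)A 1/3 · (1,3)B 0/2 · (1,4)A 1/2
Row 2: (2,1)A 1/2 · (2,2)A 2/3 · (2,4)A 2/2
Row 3: (3,2)B 1/3 · (3,3)A 2/3 · (3,4)A 3/3
Row 4: (4,1)B 2/2 · (4,2)B 3/4 · (4,3)A 2/3 · (4,4)A 3/3
Row 5: (5,1)B 2/2 · (5,2)B 2/2 · (5,4)A 1/1
Sum over 17 agents: 0/2 + 1/3 + 0/2 + 1/2 + 1/2 + 2/3 + 2/2 + 1/3 + 2/3 + 3/3 + 2/2 + 3/4 + 2/3 + 3/3 + 2/2 + 2/2 + 1/1 = 137/12; mean = 137/12 ÷ 17 = 137/204 = 0.671568… → 0.672.

0.672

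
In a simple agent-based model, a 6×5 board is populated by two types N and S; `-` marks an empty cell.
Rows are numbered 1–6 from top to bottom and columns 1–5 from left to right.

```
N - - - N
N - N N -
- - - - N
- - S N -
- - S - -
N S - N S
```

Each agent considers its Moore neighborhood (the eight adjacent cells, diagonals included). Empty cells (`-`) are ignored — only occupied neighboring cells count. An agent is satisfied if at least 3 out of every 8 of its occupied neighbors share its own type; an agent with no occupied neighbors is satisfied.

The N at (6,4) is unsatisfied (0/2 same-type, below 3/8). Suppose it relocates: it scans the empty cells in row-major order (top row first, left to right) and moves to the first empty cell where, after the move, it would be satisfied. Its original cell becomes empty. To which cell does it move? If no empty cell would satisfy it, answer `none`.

(1,2)

Vacating (6,4). Empty cells in order:
  (1,2): 3/3 same-type → satisfied — stop here.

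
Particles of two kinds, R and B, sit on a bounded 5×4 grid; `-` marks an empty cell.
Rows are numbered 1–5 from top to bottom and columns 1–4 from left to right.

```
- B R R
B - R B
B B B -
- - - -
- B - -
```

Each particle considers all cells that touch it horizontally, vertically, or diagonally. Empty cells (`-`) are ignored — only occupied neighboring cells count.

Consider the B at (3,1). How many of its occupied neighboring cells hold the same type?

2

Occupied neighbors of (3,1): (2,1)=B, (3,2)=B.
Same type (B): 2 of 2.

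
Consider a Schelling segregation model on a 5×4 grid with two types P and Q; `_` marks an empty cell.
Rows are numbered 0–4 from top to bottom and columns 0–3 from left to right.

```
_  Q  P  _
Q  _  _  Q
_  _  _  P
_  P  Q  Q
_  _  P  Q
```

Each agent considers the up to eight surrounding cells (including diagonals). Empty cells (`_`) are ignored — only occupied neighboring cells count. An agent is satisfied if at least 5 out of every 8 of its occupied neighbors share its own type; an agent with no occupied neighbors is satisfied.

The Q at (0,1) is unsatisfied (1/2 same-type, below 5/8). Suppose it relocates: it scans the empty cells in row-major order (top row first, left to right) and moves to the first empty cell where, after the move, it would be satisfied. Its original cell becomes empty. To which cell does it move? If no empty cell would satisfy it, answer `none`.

(0,0)

Vacating (0,1). Empty cells in order:
  (0,0): 1/1 same-type → satisfied — stop here.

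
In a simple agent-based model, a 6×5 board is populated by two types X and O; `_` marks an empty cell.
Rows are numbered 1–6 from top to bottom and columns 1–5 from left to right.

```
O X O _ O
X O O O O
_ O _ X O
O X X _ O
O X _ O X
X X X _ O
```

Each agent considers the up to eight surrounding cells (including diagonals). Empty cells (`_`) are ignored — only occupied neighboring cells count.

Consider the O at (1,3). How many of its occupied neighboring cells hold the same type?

3

Occupied neighbors of (1,3): (1,2)=X, (2,2)=O, (2,3)=O, (2,4)=O.
Same type (O): 3 of 4.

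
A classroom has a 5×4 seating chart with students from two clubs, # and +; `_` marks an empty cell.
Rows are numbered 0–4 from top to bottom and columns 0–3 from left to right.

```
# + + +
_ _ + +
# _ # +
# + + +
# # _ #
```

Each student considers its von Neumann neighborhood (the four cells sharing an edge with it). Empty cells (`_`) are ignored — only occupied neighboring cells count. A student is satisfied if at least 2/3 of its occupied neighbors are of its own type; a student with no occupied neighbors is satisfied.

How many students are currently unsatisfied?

(0,0)# 0/1 unhappy
(0,1)+ 1/2 unhappy
(0,2)+ 3/3 ok
(0,3)+ 2/2 ok
(1,2)+ 2/3 ok
(1,3)+ 3/3 ok
(2,0)# 1/1 ok
(2,2)# 0/3 unhappy
(2,3)+ 2/3 ok
(3,0)# 2/3 ok
(3,1)+ 1/3 unhappy
(3,2)+ 2/3 ok
(3,3)+ 2/3 ok
(4,0)# 2/2 ok
(4,1)# 1/2 unhappy
(4,3)# 0/1 unhappy
Unsatisfied: (0,0), (0,1), (2,2), (3,1), (4,1), (4,3) — 6 in total.

6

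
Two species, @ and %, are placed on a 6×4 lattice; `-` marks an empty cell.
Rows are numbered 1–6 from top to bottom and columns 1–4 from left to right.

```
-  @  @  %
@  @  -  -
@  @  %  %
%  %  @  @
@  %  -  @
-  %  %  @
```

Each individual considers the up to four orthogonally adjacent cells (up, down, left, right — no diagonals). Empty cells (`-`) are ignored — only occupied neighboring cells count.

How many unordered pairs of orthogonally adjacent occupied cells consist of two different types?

Scan each occupied cell's neighbors to the right and below so each pair is counted once.
From row 1: 1 unlike of 3 pairs (running 1/3).
From row 2: 0 unlike of 3 pairs (running 1/6).
From row 3: 5 unlike of 7 pairs (running 6/13).
From row 4: 2 unlike of 6 pairs (running 8/19).
From row 5: 1 unlike of 3 pairs (running 9/22).
From row 6: 1 unlike of 2 pairs (running 10/24).
Total adjacent occupied pairs: 24; unlike-type pairs: 10.

10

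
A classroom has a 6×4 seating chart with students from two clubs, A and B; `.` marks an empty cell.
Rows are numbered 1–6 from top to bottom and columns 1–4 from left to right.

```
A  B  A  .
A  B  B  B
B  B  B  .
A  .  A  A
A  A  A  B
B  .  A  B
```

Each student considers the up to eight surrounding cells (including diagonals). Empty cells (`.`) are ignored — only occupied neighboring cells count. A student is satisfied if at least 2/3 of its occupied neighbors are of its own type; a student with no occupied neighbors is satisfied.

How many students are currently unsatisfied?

(1,1)A 1/3 ✗
(1,2)B 2/5 ✗
(1,3)A 0/4 ✗
(2,1)A 1/5 ✗
(2,2)B 5/8 ✗
(2,3)B 5/6 ✓
(2,4)B 2/3 ✓
(3,1)B 2/4 ✗
(3,2)B 4/7 ✗
(3,3)B 4/6 ✓
(4,1)A 2/4 ✗
(4,3)A 3/6 ✗
(4,4)A 2/4 ✗
(5,1)A 2/3 ✓
(5,2)A 5/6 ✓
(5,3)A 4/6 ✓
(5,4)B 1/5 ✗
(6,1)B 0/2 ✗
(6,3)A 2/4 ✗
(6,4)B 1/3 ✗
Unsatisfied: (1,1), (1,2), (1,3), (2,1), (2,2), (3,1), (3,2), (4,1), (4,3), (4,4), (5,4), (6,1), (6,3), (6,4) — 14 in total.

14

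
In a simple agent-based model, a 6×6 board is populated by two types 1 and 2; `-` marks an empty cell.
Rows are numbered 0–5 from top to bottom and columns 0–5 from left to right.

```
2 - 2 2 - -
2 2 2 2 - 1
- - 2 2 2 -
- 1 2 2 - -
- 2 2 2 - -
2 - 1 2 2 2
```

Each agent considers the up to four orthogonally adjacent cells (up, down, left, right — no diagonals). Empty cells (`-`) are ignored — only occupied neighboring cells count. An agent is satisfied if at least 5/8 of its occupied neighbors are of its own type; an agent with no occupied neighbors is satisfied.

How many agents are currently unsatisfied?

Row 0: (0,0)2 1/1 ok · (0,2)2 2/2 ok · (0,3)2 2/2 ok
Row 1: (1,0)2 2/2 ok · (1,1)2 2/2 ok · (1,2)2 4/4 ok · (1,3)2 3/3 ok · (1,5)1 0/0 ok
Row 2: (2,2)2 3/3 ok · (2,3)2 4/4 ok · (2,4)2 1/1 ok
Row 3: (3,1)1 0/2 unhappy · (3,2)2 3/4 ok · (3,3)2 3/3 ok
Row 4: (4,1)2 1/2 unhappy · (4,2)2 3/4 ok · (4,3)2 3/3 ok
Row 5: (5,0)2 0/0 ok · (5,2)1 0/2 unhappy · (5,3)2 2/3 ok · (5,4)2 2/2 ok · (5,5)2 1/1 ok
Unsatisfied: (3,1), (4,1), (5,2) — 3 in total.

3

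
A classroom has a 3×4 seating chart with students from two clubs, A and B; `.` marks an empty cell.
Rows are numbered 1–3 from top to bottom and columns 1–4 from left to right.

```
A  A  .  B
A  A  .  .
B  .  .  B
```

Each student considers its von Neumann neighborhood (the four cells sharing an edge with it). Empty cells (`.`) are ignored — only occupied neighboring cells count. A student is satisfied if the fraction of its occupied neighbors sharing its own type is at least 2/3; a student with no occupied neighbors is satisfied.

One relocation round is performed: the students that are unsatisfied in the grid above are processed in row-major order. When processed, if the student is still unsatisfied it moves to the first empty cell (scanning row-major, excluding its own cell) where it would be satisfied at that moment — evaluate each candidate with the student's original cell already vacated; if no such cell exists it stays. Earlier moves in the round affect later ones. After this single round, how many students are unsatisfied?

0

Initially unsatisfied (in order): (3,1).
  (3,1) → (2,4).
Resulting grid:
A A . B
A A . B
. . . B
All satisfied now.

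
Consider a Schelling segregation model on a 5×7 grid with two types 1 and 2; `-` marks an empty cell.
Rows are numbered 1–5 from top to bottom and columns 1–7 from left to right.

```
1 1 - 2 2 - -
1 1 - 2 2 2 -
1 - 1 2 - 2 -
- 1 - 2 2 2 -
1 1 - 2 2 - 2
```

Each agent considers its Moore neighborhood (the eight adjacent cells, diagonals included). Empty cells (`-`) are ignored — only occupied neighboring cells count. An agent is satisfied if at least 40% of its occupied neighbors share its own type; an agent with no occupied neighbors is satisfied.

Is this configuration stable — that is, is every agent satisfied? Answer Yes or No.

Row 1: (1,1)1 3/3 ✓ · (1,2)1 3/3 ✓ · (1,4)2 3/3 ✓ · (1,5)2 4/4 ✓
Row 2: (2,1)1 4/4 ✓ · (2,2)1 5/5 ✓ · (2,4)2 4/5 ✓ · (2,5)2 6/6 ✓ · (2,6)2 3/3 ✓
Row 3: (3,1)1 3/3 ✓ · (3,3)1 2/5 ✓ · (3,4)2 4/5 ✓ · (3,6)2 4/4 ✓
Row 4: (4,2)1 4/4 ✓ · (4,4)2 4/5 ✓ · (4,5)2 6/6 ✓ · (4,6)2 4/4 ✓
Row 5: (5,1)1 2/2 ✓ · (5,2)1 2/2 ✓ · (5,4)2 3/3 ✓ · (5,5)2 4/4 ✓ · (5,7)2 1/1 ✓
All meet the threshold, so the configuration is stable.

Yes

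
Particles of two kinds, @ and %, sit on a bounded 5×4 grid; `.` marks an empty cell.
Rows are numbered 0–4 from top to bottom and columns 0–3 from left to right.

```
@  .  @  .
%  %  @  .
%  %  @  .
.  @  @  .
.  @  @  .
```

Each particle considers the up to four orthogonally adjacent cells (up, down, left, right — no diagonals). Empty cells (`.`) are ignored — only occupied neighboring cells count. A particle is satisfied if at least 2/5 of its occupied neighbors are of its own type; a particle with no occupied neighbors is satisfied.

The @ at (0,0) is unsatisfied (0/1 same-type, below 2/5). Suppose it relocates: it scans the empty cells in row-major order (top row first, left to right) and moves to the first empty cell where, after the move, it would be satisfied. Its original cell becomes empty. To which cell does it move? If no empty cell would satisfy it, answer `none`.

(0,1)

Vacating (0,0). Empty cells in order:
  (0,1): 1/2 same-type → satisfied — stop here.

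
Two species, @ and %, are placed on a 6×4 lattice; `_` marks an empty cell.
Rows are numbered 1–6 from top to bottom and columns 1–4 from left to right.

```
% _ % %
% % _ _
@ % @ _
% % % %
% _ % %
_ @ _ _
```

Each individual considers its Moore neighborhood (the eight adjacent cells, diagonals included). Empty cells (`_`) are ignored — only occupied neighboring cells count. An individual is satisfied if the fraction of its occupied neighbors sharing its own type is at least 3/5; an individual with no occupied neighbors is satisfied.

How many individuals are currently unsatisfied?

3

(1,1)% 2/2 ✓
(1,3)% 2/2 ✓
(1,4)% 1/1 ✓
(2,1)% 3/4 ✓
(2,2)% 4/6 ✓
(3,1)@ 0/5 ✗
(3,2)% 5/7 ✓
(3,3)@ 0/5 ✗
(4,1)% 3/4 ✓
(4,2)% 5/7 ✓
(4,3)% 5/6 ✓
(4,4)% 3/4 ✓
(5,1)% 2/3 ✓
(5,3)% 4/5 ✓
(5,4)% 3/3 ✓
(6,2)@ 0/2 ✗
Unsatisfied: (3,1), (3,3), (6,2) — 3 in total.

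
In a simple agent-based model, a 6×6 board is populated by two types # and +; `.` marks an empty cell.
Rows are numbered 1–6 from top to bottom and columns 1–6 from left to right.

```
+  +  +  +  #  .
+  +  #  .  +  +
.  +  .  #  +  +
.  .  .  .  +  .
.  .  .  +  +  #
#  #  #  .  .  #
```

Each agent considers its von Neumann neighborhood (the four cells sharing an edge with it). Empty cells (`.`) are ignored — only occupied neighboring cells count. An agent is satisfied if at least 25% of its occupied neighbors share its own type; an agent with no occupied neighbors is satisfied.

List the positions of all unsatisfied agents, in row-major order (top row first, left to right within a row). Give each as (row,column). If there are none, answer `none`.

Row 1: (1,1)+ 2/2 ok · (1,2)+ 3/3 ok · (1,3)+ 2/3 ok · (1,4)+ 1/2 ok · (1,5)# 0/2 unhappy
Row 2: (2,1)+ 2/2 ok · (2,2)+ 3/4 ok · (2,3)# 0/2 unhappy · (2,5)+ 2/3 ok · (2,6)+ 2/2 ok
Row 3: (3,2)+ 1/1 ok · (3,4)# 0/1 unhappy · (3,5)+ 3/4 ok · (3,6)+ 2/2 ok
Row 4: (4,5)+ 2/2 ok
Row 5: (5,4)+ 1/1 ok · (5,5)+ 2/3 ok · (5,6)# 1/2 ok
Row 6: (6,1)# 1/1 ok · (6,2)# 2/2 ok · (6,3)# 1/1 ok · (6,6)# 1/1 ok

(1,5), (2,3), (3,4)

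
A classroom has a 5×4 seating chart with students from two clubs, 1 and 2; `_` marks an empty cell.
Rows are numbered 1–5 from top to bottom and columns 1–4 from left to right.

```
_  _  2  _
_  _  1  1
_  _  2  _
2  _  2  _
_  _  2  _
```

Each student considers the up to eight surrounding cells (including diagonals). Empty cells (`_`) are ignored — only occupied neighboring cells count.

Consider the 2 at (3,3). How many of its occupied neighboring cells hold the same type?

1

Occupied neighbors of (3,3): (2,3)=1, (2,4)=1, (4,3)=2.
Same type (2): 1 of 3.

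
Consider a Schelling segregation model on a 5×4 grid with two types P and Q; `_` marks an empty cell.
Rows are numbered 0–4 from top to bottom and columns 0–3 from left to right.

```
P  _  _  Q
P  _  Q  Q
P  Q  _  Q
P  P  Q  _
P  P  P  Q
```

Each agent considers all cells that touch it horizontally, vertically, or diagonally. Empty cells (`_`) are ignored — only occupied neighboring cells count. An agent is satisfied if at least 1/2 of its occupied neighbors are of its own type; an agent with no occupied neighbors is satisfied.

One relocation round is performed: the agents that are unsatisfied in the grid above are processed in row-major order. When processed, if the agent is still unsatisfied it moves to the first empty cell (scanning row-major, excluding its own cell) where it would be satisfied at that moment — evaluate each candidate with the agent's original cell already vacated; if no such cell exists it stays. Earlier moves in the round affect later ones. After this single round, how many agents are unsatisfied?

1

Initially unsatisfied (in order): (2,1).
  (2,1) → (0,2).
Resulting grid:
P _ Q Q
P _ Q Q
P _ _ Q
P P Q _
P P P Q
Unsatisfied now: (3,2).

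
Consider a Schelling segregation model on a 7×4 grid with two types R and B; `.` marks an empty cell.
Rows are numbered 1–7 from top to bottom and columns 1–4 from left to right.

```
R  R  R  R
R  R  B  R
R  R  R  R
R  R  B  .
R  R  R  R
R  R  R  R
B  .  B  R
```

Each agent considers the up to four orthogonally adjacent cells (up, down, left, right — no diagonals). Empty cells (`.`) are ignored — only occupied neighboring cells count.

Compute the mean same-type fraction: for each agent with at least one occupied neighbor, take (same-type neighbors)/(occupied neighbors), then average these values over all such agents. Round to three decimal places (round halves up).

(1,1)R 2/2
(1,2)R 3/3
(1,3)R 2/3
(1,4)R 2/2
(2,1)R 3/3
(2,2)R 3/4
(2,3)B 0/4
(2,4)R 2/3
(3,1)R 3/3
(3,2)R 4/4
(3,3)R 2/4
(3,4)R 2/2
(4,1)R 3/3
(4,2)R 3/4
(4,3)B 0/3
(5,1)R 3/3
(5,2)R 4/4
(5,3)R 3/4
(5,4)R 2/2
(6,1)R 2/3
(6,2)R 3/3
(6,3)R 3/4
(6,4)R 3/3
(7,1)B 0/1
(7,3)B 0/2
(7,4)R 1/2
Sum over 26 agents: 2/2 + 3/3 + 2/3 + 2/2 + 3/3 + 3/4 + 0/4 + 2/3 + 3/3 + 4/4 + 2/4 + 2/2 + 3/3 + 3/4 + 0/3 + 3/3 + 4/4 + 3/4 + 2/2 + 2/3 + 3/3 + 3/4 + 3/3 + 0/1 + 0/2 + 1/2 = 19; mean = 19 ÷ 26 = 19/26 = 0.730769… → 0.731.

0.731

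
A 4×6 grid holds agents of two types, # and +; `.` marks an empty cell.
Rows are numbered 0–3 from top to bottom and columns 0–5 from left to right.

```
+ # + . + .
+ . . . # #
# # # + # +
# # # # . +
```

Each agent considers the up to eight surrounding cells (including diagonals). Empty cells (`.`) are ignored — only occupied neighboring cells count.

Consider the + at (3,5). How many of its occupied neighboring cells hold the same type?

1

Occupied neighbors of (3,5): (2,4)=#, (2,5)=+.
Same type (+): 1 of 2.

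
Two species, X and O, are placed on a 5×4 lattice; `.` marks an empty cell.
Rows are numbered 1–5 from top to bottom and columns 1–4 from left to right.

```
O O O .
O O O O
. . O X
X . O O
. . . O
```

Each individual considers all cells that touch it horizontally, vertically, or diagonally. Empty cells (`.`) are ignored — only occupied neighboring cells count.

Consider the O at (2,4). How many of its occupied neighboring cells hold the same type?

3

Occupied neighbors of (2,4): (1,3)=O, (2,3)=O, (3,3)=O, (3,4)=X.
Same type (O): 3 of 4.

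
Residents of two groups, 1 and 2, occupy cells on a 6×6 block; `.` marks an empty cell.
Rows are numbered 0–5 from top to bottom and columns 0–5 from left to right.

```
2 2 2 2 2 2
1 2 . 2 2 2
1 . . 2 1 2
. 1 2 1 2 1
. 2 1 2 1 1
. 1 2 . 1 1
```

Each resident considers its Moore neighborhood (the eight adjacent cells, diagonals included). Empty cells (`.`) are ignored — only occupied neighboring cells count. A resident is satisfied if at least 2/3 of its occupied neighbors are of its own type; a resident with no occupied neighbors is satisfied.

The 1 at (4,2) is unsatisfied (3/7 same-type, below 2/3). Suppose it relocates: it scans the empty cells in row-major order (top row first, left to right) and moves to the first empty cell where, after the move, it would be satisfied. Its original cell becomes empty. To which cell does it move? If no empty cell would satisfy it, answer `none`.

Vacating (4,2). Empty cells in order:
  (1,2): 0/6 same-type → still unsatisfied.
  (2,1): 3/5 same-type → still unsatisfied.
  (2,2): 2/6 same-type → still unsatisfied.
  (3,0): 2/3 same-type → satisfied — stop here.

(3,0)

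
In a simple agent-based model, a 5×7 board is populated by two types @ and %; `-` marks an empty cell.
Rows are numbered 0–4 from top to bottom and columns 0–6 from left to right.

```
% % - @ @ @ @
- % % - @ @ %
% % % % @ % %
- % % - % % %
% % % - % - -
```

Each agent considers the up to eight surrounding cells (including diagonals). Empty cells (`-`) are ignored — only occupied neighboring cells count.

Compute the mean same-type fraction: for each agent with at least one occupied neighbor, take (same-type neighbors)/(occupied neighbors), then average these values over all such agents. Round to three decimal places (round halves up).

(0,0)% 2/2
(0,1)% 3/3
(0,3)@ 2/3
(0,4)@ 4/4
(0,5)@ 4/5
(0,6)@ 2/3
(1,1)% 6/6
(1,2)% 5/6
(1,4)@ 5/7
(1,5)@ 5/8
(1,6)% 2/5
(2,0)% 3/3
(2,1)% 6/6
(2,2)% 6/6
(2,3)% 4/6
(2,4)@ 2/6
(2,5)% 5/8
(2,6)% 4/5
(3,1)% 7/7
(3,2)% 6/6
(3,4)% 4/5
(3,5)% 5/6
(3,6)% 3/3
(4,0)% 2/2
(4,1)% 4/4
(4,2)% 3/3
(4,4)% 2/2
Sum over 27 agents: 2/2 + 3/3 + 2/3 + 4/4 + 4/5 + 2/3 + 6/6 + 5/6 + 5/7 + 5/8 + 2/5 + 3/3 + 6/6 + 6/6 + 4/6 + 2/6 + 5/8 + 4/5 + 7/7 + 6/6 + 4/5 + 5/6 + 3/3 + 2/2 + 4/4 + 3/3 + 2/2 = 3187/140; mean = 3187/140 ÷ 27 = 3187/3780 = 0.843121… → 0.843.

0.843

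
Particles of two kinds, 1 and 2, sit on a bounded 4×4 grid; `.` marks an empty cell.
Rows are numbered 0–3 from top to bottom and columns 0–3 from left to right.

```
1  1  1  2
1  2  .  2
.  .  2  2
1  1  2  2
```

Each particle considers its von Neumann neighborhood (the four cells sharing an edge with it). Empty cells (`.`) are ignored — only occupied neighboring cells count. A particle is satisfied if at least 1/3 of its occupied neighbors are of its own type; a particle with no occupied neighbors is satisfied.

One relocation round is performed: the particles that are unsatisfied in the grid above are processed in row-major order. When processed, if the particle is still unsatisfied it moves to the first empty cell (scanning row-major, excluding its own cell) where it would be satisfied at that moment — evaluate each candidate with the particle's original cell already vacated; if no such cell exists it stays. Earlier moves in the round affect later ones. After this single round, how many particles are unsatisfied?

Initially unsatisfied (in order): (1,1).
  (1,1) → (1,2).
Resulting grid:
1 1 1 2
1 . 2 2
. . 2 2
1 1 2 2
All satisfied now.

0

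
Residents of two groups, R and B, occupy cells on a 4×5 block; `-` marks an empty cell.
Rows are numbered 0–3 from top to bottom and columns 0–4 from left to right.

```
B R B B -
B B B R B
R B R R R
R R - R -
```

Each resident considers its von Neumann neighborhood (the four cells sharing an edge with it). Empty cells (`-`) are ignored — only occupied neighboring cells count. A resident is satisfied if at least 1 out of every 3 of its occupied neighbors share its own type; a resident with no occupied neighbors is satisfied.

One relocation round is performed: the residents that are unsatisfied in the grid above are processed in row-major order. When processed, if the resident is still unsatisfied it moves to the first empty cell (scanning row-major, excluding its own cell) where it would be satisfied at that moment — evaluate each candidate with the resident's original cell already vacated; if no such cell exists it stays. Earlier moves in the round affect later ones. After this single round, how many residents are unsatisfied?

0

Initially unsatisfied (in order): (0,1), (1,3), (1,4), (2,1).
  (0,1) → (3,2).
  (1,3) → (3,4).
  (1,4) → (0,1).
  (2,1) → (0,4).
Resulting grid:
B B B B B
B B B - -
R - R R R
R R R R R
All satisfied now.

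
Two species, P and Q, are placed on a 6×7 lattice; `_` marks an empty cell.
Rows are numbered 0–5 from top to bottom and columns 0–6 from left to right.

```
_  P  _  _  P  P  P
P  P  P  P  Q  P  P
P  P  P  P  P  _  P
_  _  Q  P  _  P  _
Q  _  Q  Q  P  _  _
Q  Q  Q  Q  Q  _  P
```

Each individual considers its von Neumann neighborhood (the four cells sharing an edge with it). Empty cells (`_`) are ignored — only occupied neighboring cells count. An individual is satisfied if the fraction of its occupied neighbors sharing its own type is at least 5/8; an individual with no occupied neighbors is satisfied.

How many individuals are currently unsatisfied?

8

(0,1)P 1/1 satisfied
(0,4)P 1/2 not
(0,5)P 3/3 satisfied
(0,6)P 2/2 satisfied
(1,0)P 2/2 satisfied
(1,1)P 4/4 satisfied
(1,2)P 3/3 satisfied
(1,3)P 2/3 satisfied
(1,4)Q 0/4 not
(1,5)P 2/3 satisfied
(1,6)P 3/3 satisfied
(2,0)P 2/2 satisfied
(2,1)P 3/3 satisfied
(2,2)P 3/4 satisfied
(2,3)P 4/4 satisfied
(2,4)P 1/2 not
(2,6)P 1/1 satisfied
(3,2)Q 1/3 not
(3,3)P 1/3 not
(3,5)P 0/0 satisfied
(4,0)Q 1/1 satisfied
(4,2)Q 3/3 satisfied
(4,3)Q 2/4 not
(4,4)P 0/2 not
(5,0)Q 2/2 satisfied
(5,1)Q 2/2 satisfied
(5,2)Q 3/3 satisfied
(5,3)Q 3/3 satisfied
(5,4)Q 1/2 not
(5,6)P 0/0 satisfied
Unsatisfied: (0,4), (1,4), (2,4), (3,2), (3,3), (4,3), (4,4), (5,4) — 8 in total.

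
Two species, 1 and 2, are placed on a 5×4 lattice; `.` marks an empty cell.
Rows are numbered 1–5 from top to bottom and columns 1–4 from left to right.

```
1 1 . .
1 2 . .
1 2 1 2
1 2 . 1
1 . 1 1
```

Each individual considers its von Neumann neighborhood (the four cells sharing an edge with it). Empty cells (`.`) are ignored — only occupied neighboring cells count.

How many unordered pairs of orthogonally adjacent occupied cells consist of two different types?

Scan each occupied cell's neighbors to the right and below so each pair is counted once.
From row 1: 1 unlike of 3 pairs (running 1/3).
From row 2: 1 unlike of 3 pairs (running 2/6).
From row 3: 4 unlike of 6 pairs (running 6/12).
From row 4: 1 unlike of 3 pairs (running 7/15).
From row 5: 0 unlike of 1 pairs (running 7/16).
Total adjacent occupied pairs: 16; unlike-type pairs: 7.

7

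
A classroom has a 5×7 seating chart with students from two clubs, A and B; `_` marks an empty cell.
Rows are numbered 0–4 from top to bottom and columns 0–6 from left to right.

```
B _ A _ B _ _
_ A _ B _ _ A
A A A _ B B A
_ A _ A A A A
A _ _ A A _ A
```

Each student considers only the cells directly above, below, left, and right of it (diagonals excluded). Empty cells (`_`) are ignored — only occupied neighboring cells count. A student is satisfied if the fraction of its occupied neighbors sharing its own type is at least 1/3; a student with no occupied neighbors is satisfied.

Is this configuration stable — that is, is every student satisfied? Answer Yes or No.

Yes

(0,0)B 0/0 ok
(0,2)A 0/0 ok
(0,4)B 0/0 ok
(1,1)A 1/1 ok
(1,3)B 0/0 ok
(1,6)A 1/1 ok
(2,0)A 1/1 ok
(2,1)A 4/4 ok
(2,2)A 1/1 ok
(2,4)B 1/2 ok
(2,5)B 1/3 ok
(2,6)A 2/3 ok
(3,1)A 1/1 ok
(3,3)A 2/2 ok
(3,4)A 3/4 ok
(3,5)A 2/3 ok
(3,6)A 3/3 ok
(4,0)A 0/0 ok
(4,3)A 2/2 ok
(4,4)A 2/2 ok
(4,6)A 1/1 ok
All meet the threshold, so the configuration is stable.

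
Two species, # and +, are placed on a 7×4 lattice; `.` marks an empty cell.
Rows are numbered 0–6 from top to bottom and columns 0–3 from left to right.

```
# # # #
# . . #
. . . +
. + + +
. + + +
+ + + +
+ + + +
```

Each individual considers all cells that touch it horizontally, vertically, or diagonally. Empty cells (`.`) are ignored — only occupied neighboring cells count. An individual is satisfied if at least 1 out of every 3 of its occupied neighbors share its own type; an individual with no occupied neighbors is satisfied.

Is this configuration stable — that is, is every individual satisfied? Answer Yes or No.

Yes

Row 0: (0,0)# 2/2 ok · (0,1)# 3/3 ok · (0,2)# 3/3 ok · (0,3)# 2/2 ok
Row 1: (1,0)# 2/2 ok · (1,3)# 2/3 ok
Row 2: (2,3)+ 2/3 ok
Row 3: (3,1)+ 3/3 ok · (3,2)+ 6/6 ok · (3,3)+ 4/4 ok
Row 4: (4,1)+ 6/6 ok · (4,2)+ 8/8 ok · (4,3)+ 5/5 ok
Row 5: (5,0)+ 4/4 ok · (5,1)+ 7/7 ok · (5,2)+ 8/8 ok · (5,3)+ 5/5 ok
Row 6: (6,0)+ 3/3 ok · (6,1)+ 5/5 ok · (6,2)+ 5/5 ok · (6,3)+ 3/3 ok
All meet the threshold, so the configuration is stable.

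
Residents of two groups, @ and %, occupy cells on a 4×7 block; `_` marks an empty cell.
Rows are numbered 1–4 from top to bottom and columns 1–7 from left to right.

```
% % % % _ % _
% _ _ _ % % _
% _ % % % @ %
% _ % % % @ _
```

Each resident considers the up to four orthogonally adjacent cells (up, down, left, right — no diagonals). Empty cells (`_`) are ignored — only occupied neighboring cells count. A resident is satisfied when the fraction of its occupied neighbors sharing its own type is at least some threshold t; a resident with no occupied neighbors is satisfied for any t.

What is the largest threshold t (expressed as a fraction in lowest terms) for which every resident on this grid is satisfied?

0/1

Row 1: (1,1)% 2/2 · (1,2)% 2/2 · (1,3)% 2/2 · (1,4)% 1/1 · (1,6)% 1/1
Row 2: (2,1)% 2/2 · (2,5)% 2/2 · (2,6)% 2/3
Row 3: (3,1)% 2/2 · (3,3)% 2/2 · (3,4)% 3/3 · (3,5)% 3/4 · (3,6)@ 1/4 · (3,7)% 0/1
Row 4: (4,1)% 1/1 · (4,3)% 2/2 · (4,4)% 3/3 · (4,5)% 2/3 · (4,6)@ 1/2
The smallest same-type fraction is 0/1 at (3,7), which reduces to 0/1. Any threshold above that leaves this resident unsatisfied.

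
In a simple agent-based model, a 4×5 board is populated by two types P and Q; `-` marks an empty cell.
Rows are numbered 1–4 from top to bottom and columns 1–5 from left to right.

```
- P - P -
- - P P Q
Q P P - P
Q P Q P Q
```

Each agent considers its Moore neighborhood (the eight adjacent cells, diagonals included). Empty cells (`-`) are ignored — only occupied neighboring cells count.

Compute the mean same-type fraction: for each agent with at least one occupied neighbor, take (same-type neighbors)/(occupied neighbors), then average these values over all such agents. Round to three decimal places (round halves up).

0.490

Row 1: (1,2)P 1/1 · (1,4)P 2/3
Row 2: (2,3)P 5/5 · (2,4)P 4/5 · (2,5)Q 0/3
Row 3: (3,1)Q 1/3 · (3,2)P 3/6 · (3,3)P 5/6 · (3,5)P 2/4
Row 4: (4,1)Q 1/3 · (4,2)P 2/5 · (4,3)Q 0/4 · (4,4)P 2/4 · (4,5)Q 0/2
Sum over 14 agents: 1/1 + 2/3 + 5/5 + 4/5 + 0/3 + 1/3 + 3/6 + 5/6 + 2/4 + 1/3 + 2/5 + 0/4 + 2/4 + 0/2 = 103/15; mean = 103/15 ÷ 14 = 103/210 = 0.490476… → 0.490.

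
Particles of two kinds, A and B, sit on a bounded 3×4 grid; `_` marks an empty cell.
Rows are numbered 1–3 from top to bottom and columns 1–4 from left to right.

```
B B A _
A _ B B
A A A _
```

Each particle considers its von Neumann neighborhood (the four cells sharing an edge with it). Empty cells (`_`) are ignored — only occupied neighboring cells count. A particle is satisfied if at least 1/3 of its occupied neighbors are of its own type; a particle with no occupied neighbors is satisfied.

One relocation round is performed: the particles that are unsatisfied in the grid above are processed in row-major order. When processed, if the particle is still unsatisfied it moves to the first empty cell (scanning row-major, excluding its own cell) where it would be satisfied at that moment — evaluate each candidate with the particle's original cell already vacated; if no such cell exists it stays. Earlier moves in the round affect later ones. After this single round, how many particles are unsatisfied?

0

Initially unsatisfied (in order): (1,3).
  (1,3) → (2,2).
Resulting grid:
B B _ _
A A B B
A A A _
All satisfied now.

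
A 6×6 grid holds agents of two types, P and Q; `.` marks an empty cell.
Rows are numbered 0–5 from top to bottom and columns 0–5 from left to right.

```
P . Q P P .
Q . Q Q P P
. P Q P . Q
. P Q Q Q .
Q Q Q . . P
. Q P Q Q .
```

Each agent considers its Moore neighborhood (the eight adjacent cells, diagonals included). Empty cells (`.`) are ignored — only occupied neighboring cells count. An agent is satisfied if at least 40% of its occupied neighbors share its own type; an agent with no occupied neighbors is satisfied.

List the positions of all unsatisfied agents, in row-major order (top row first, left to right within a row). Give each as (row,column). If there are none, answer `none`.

Row 0: (0,0)P 0/1 not · (0,2)Q 2/3 satisfied · (0,3)P 2/5 satisfied · (0,4)P 3/4 satisfied
Row 1: (1,0)Q 0/2 not · (1,2)Q 3/6 satisfied · (1,3)Q 3/7 satisfied · (1,4)P 4/6 satisfied · (1,5)P 2/3 satisfied
Row 2: (2,1)P 1/5 not · (2,2)Q 4/7 satisfied · (2,3)P 1/7 not · (2,5)Q 1/3 not
Row 3: (3,1)P 1/6 not · (3,2)Q 4/7 satisfied · (3,3)Q 4/5 satisfied · (3,4)Q 2/4 satisfied
Row 4: (4,0)Q 2/3 satisfied · (4,1)Q 4/6 satisfied · (4,2)Q 5/7 satisfied · (4,5)P 0/2 not
Row 5: (5,1)Q 3/4 satisfied · (5,2)P 0/4 not · (5,3)Q 2/3 satisfied · (5,4)Q 1/2 satisfied

(0,0), (1,0), (2,1), (2,3), (2,5), (3,1), (4,5), (5,2)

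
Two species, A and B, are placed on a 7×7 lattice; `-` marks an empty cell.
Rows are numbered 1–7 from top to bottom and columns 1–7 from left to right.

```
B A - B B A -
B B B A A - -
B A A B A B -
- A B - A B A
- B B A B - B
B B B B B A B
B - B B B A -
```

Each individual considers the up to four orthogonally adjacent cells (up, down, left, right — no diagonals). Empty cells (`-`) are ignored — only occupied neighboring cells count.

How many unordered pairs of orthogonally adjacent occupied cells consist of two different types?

Scan each occupied cell's neighbors to the right and below so each pair is counted once.
Row 1: B(1,1)–A(1,2)≠ B(1,1)–B(2,1)= A(1,2)–B(2,2)≠ B(1,4)–B(1,5)= B(1,4)–A(2,4)≠ B(1,5)–A(1,6)≠ B(1,5)–A(2,5)≠  → 5/7 unlike.
Row 2: B(2,1)–B(2,2)= B(2,1)–B(3,1)= B(2,2)–B(2,3)= B(2,2)–A(3,2)≠ B(2,3)–A(2,4)≠ B(2,3)–A(3,3)≠ A(2,4)–A(2,5)= A(2,4)–B(3,4)≠ A(2,5)–A(3,5)=  → 4/9 unlike.
Row 3: B(3,1)–A(3,2)≠ A(3,2)–A(3,3)= A(3,2)–A(4,2)= A(3,3)–B(3,4)≠ A(3,3)–B(4,3)≠ B(3,4)–A(3,5)≠ A(3,5)–B(3,6)≠ A(3,5)–A(4,5)= B(3,6)–B(4,6)=  → 5/9 unlike.
Row 4: A(4,2)–B(4,3)≠ A(4,2)–B(5,2)≠ B(4,3)–B(5,3)= A(4,5)–B(4,6)≠ A(4,5)–B(5,5)≠ B(4,6)–A(4,7)≠ A(4,7)–B(5,7)≠  → 6/7 unlike.
Row 5: B(5,2)–B(5,3)= B(5,2)–B(6,2)= B(5,3)–A(5,4)≠ B(5,3)–B(6,3)= A(5,4)–B(5,5)≠ A(5,4)–B(6,4)≠ B(5,5)–B(6,5)= B(5,7)–B(6,7)=  → 3/8 unlike.
Row 6: B(6,1)–B(6,2)= B(6,1)–B(7,1)= B(6,2)–B(6,3)= B(6,3)–B(6,4)= B(6,3)–B(7,3)= B(6,4)–B(6,5)= B(6,4)–B(7,4)= B(6,5)–A(6,6)≠ B(6,5)–B(7,5)= A(6,6)–B(6,7)≠ A(6,6)–A(7,6)=  → 2/11 unlike.
Row 7: B(7,3)–B(7,4)= B(7,4)–B(7,5)= B(7,5)–A(7,6)≠  → 1/3 unlike.
Total adjacent occupied pairs: 54; unlike-type pairs: 26.

26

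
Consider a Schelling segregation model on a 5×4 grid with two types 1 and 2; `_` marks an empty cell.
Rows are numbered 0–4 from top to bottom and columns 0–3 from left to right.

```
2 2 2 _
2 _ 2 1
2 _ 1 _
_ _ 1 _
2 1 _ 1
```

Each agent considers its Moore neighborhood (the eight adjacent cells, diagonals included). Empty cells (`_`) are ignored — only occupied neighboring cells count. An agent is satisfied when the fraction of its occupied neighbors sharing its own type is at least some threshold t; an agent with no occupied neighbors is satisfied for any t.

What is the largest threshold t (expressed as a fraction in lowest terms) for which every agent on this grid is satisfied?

Row 0: (0,0)2 2/2 · (0,1)2 4/4 · (0,2)2 2/3
Row 1: (1,0)2 3/3 · (1,2)2 2/4 · (1,3)1 1/3
Row 2: (2,0)2 1/1 · (2,2)1 2/3
Row 3: (3,2)1 3/3
Row 4: (4,0)2 0/1 · (4,1)1 1/2 · (4,3)1 1/1
The smallest same-type fraction is 0/1 at (4,0), which reduces to 0/1. Any threshold above that leaves this agent unsatisfied.

0/1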